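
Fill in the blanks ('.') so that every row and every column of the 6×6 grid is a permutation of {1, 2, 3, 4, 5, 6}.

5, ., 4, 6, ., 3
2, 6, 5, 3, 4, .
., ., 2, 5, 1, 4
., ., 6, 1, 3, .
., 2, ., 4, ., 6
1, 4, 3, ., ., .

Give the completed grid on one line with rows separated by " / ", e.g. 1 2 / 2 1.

(r1,c2) = 1
(r1,c5) = 2
(r2,c6) = 1
(r3,c2) = 3
(r4,c1) = 4
(r4,c2) = 5
(r4,c6) = 2
(r5,c1) = 3
(r5,c3) = 1
(r5,c5) = 5
(r6,c4) = 2
(r6,c5) = 6
(r6,c6) = 5
(r3,c1) = 6

5 1 4 6 2 3 / 2 6 5 3 4 1 / 6 3 2 5 1 4 / 4 5 6 1 3 2 / 3 2 1 4 5 6 / 1 4 3 2 6 5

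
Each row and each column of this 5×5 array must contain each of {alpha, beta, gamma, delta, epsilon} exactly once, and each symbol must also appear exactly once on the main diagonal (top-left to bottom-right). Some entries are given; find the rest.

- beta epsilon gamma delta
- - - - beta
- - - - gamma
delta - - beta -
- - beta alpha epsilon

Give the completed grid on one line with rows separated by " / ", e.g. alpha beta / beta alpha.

alpha beta epsilon gamma delta / epsilon gamma alpha delta beta / beta alpha delta epsilon gamma / delta epsilon gamma beta alpha / gamma delta beta alpha epsilon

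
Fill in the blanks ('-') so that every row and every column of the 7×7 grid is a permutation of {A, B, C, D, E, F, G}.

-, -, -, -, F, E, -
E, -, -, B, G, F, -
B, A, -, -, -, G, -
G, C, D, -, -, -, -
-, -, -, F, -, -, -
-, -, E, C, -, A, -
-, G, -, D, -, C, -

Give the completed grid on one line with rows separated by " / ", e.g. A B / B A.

C B A G F E D / E D C B G F A / B A F E D G C / G C D A E B F / A E G F C D B / D F E C B A G / F G B D A C E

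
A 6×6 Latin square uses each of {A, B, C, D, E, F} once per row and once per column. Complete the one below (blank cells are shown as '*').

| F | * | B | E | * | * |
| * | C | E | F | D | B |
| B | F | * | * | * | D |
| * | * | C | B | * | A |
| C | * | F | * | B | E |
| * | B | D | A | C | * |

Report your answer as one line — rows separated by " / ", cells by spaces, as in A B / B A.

F D B E A C / A C E F D B / B F A C E D / D E C B F A / C A F D B E / E B D A C F

At row 1, column 5: row 1 has {B,E,F}; column 5 has {B,C,D}; that leaves A.
At row 1, column 6: row 1 has {A,B,E,F}; column 6 has {A,B,D,E}; that leaves C.
At row 2, column 1: row 2 has {B,C,D,E,F}; column 1 has {B,C,F}; that leaves A.
At row 3, column 3: row 3 has {B,D,F}; column 3 has {B,C,D,E,F}; that leaves A.
At row 3, column 4: row 3 has {A,B,D,F}; column 4 has {A,B,E,F}; that leaves C.
At row 3, column 5: row 3 has {A,B,C,D,F}; column 5 has {A,B,C,D}; that leaves E.
At row 4, column 5: row 4 has {A,B,C}; column 5 has {A,B,C,D,E}; that leaves F.
At row 5, column 4: row 5 has {B,C,E,F}; column 4 has {A,B,C,E,F}; that leaves D.
At row 6, column 1: row 6 has {A,B,C,D}; column 1 has {A,B,C,F}; that leaves E.
At row 6, column 6: row 6 has {A,B,C,D,E}; column 6 has {A,B,C,D,E}; that leaves F.
At row 1, column 2: row 1 has {A,B,C,E,F}; column 2 has {B,C,F}; that leaves D.
At row 4, column 1: row 4 has {A,B,C,F}; column 1 has {A,B,C,E,F}; that leaves D.
At row 4, column 2: row 4 has {A,B,C,D,F}; column 2 has {B,C,D,F}; that leaves E.
At row 5, column 2: row 5 has {B,C,D,E,F}; column 2 has {B,C,D,E,F}; that leaves A.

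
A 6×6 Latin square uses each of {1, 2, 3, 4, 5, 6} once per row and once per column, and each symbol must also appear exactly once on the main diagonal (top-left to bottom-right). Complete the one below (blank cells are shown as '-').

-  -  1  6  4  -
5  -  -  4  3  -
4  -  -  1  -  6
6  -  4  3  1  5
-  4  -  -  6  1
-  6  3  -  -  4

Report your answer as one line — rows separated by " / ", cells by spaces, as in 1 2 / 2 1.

2 5 1 6 4 3 / 5 1 6 4 3 2 / 4 3 5 1 2 6 / 6 2 4 3 1 5 / 3 4 2 5 6 1 / 1 6 3 2 5 4

(r1,c1): row 1 has {1,4,6}; column 1 has {4,5,6}; the diagonal has {3,4,6}, so it must be 2.
(r1,c6): row 1 has {1,2,4,6}; column 6 has {1,4,5,6}, so it must be 3.
(r2,c2): row 2 has {3,4,5}; column 2 has {4,6}; the diagonal has {2,3,4,6}, so it must be 1.
(r2,c6): row 2 has {1,3,4,5}; column 6 has {1,3,4,5,6}, so it must be 2.
(r3,c3): row 3 has {1,4,6}; column 3 has {1,3,4}; the diagonal has {1,2,3,4,6}, so it must be 5.
(r3,c5): row 3 has {1,4,5,6}; column 5 has {1,3,4,6}, so it must be 2.
(r4,c2): row 4 has {1,3,4,5,6}; column 2 has {1,4,6}, so it must be 2.
(r5,c1): row 5 has {1,4,6}; column 1 has {2,4,5,6}, so it must be 3.
(r5,c3): row 5 has {1,3,4,6}; column 3 has {1,3,4,5}, so it must be 2.
(r5,c4): row 5 has {1,2,3,4,6}; column 4 has {1,3,4,6}, so it must be 5.
(r6,c1): row 6 has {3,4,6}; column 1 has {2,3,4,5,6}, so it must be 1.
(r6,c4): row 6 has {1,3,4,6}; column 4 has {1,3,4,5,6}, so it must be 2.
(r6,c5): row 6 has {1,2,3,4,6}; column 5 has {1,2,3,4,6}, so it must be 5.
(r1,c2): row 1 has {1,2,3,4,6}; column 2 has {1,2,4,6}, so it must be 5.
(r2,c3): row 2 has {1,2,3,4,5}; column 3 has {1,2,3,4,5}, so it must be 6.
(r3,c2): row 3 has {1,2,4,5,6}; column 2 has {1,2,4,5,6}, so it must be 3.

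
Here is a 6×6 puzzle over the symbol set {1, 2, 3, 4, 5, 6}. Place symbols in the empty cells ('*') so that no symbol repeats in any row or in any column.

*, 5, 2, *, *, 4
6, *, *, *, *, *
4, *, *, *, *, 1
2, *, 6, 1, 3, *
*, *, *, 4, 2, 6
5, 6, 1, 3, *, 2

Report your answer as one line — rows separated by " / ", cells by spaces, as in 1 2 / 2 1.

3 5 2 6 1 4 / 6 1 4 2 5 3 / 4 2 3 5 6 1 / 2 4 6 1 3 5 / 1 3 5 4 2 6 / 5 6 1 3 4 2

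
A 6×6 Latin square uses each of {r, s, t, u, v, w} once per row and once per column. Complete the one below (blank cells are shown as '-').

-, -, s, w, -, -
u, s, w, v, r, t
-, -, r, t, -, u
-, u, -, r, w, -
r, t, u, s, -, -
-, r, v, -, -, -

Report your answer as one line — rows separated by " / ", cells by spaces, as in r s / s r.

t v s w u r / u s w v r t / v w r t s u / s u t r w v / r t u s v w / w r v u t s

Cell (r1,c2): row 1 has {s,w}; column 2 has {r,s,t,u} → v.
Cell (r1,c6): row 1 has {s,v,w}; column 6 has {t,u} → r.
Cell (r3,c2): row 3 has {r,t,u}; column 2 has {r,s,t,u,v} → w.
Cell (r4,c3): row 4 has {r,u,w}; column 3 has {r,s,u,v,w} → t.
Cell (r5,c5): row 5 has {r,s,t,u}; column 5 has {r,w} → v.
Cell (r5,c6): row 5 has {r,s,t,u,v}; column 6 has {r,t,u} → w.
Cell (r6,c4): row 6 has {r,v}; column 4 has {r,s,t,v,w} → u.
Cell (r6,c6): row 6 has {r,u,v}; column 6 has {r,t,u,w} → s.
Cell (r1,c1): row 1 has {r,s,v,w}; column 1 has {r,u} → t.
Cell (r1,c5): row 1 has {r,s,t,v,w}; column 5 has {r,v,w} → u.
Cell (r3,c5): row 3 has {r,t,u,w}; column 5 has {r,u,v,w} → s.
Cell (r4,c6): row 4 has {r,t,u,w}; column 6 has {r,s,t,u,w} → v.
Cell (r6,c1): row 6 has {r,s,u,v}; column 1 has {r,t,u} → w.
Cell (r6,c5): row 6 has {r,s,u,v,w}; column 5 has {r,s,u,v,w} → t.
Cell (r3,c1): row 3 has {r,s,t,u,w}; column 1 has {r,t,u,w} → v.
Cell (r4,c1): row 4 has {r,t,u,v,w}; column 1 has {r,t,u,v,w} → s.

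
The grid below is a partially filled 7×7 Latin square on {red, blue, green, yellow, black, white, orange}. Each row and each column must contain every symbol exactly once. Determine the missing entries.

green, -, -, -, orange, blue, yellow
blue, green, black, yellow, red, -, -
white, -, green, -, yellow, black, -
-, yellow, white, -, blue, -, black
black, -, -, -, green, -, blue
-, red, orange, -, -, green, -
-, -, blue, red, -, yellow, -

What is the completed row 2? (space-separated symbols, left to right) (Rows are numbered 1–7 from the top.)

blue green black yellow red white orange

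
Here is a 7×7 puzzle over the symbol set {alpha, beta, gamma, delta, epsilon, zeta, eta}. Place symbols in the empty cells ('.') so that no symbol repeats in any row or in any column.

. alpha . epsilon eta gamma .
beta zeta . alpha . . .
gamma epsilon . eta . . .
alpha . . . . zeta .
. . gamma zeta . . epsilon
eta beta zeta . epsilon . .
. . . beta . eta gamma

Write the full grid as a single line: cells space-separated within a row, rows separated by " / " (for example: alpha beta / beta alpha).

zeta alpha delta epsilon eta gamma beta / beta zeta eta alpha gamma epsilon delta / gamma epsilon beta eta delta alpha zeta / alpha gamma epsilon delta beta zeta eta / delta eta gamma zeta alpha beta epsilon / eta beta zeta gamma epsilon delta alpha / epsilon delta alpha beta zeta eta gamma

(r5,c1) = delta
(r5,c2) = eta
(r7,c2) = delta
(r1,c1) = zeta
(r4,c2) = gamma
(r4,c4) = delta
(r4,c5) = beta
(r4,c7) = eta
(r5,c5) = alpha
(r5,c6) = beta
(r6,c4) = gamma
(r7,c1) = epsilon
(r7,c3) = alpha
(r7,c5) = zeta
(r2,c7) = delta
(r3,c5) = delta
(r3,c6) = alpha
(r4,c3) = epsilon
(r6,c6) = delta
(r6,c7) = alpha
(r1,c7) = beta
(r2,c3) = eta
(r2,c5) = gamma
(r2,c6) = epsilon
(r3,c3) = beta
(r3,c7) = zeta
(r1,c3) = delta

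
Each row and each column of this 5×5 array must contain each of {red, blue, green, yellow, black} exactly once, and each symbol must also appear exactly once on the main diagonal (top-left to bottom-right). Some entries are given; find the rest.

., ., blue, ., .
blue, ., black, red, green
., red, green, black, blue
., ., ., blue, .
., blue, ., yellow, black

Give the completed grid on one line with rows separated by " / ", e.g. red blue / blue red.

red black blue green yellow / blue yellow black red green / yellow red green black blue / black green yellow blue red / green blue red yellow black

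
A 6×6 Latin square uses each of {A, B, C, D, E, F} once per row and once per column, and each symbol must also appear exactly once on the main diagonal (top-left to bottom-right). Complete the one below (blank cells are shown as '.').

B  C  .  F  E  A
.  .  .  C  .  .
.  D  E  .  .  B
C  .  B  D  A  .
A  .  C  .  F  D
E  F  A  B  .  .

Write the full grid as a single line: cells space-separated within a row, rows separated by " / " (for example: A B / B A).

B C D F E A / D A F C B E / F D E A C B / C E B D A F / A B C E F D / E F A B D C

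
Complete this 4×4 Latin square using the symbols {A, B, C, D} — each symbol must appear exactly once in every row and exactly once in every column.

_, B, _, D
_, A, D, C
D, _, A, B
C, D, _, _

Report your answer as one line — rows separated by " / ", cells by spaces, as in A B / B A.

A B C D / B A D C / D C A B / C D B A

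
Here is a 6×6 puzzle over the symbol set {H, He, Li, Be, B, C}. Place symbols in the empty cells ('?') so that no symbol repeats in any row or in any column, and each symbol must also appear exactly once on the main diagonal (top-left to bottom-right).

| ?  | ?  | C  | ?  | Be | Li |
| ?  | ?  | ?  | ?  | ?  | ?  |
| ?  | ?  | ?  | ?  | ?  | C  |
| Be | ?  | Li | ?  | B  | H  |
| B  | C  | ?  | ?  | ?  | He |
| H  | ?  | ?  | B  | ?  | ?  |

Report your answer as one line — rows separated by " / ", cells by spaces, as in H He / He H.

(r1,c1) = He
(r1,c4) = H
(r3,c1) = Li
(r4,c2) = He
(r4,c4) = C
(r6,c6) = Be
(r1,c2) = B
(r2,c1) = C
(r2,c6) = B
(r6,c2) = Li
(r6,c3) = He
(r6,c5) = C
(r2,c2) = H
(r2,c3) = Be
(r3,c2) = Be
(r3,c3) = B
(r3,c4) = He
(r3,c5) = H
(r5,c3) = H
(r5,c5) = Li
(r2,c4) = Li
(r2,c5) = He
(r5,c4) = Be

He B C H Be Li / C H Be Li He B / Li Be B He H C / Be He Li C B H / B C H Be Li He / H Li He B C Be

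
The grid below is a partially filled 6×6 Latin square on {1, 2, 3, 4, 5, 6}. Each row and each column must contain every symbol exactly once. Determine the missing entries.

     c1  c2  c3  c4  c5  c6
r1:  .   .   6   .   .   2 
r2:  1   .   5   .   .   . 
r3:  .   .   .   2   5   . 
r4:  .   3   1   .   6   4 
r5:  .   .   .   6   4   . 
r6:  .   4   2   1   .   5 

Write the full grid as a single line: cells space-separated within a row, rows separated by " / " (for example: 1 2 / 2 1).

Cell (r4,c4): row 4 has {1,3,4,6}; column 4 has {1,2,6} → 5.
Cell (r5,c3): row 5 has {4,6}; column 3 has {1,2,5,6} → 3.
Cell (r5,c6): row 5 has {3,4,6}; column 6 has {2,4,5} → 1.
Cell (r6,c5): row 6 has {1,2,4,5}; column 5 has {4,5,6} → 3.
Cell (r1,c5): row 1 has {2,6}; column 5 has {3,4,5,6} → 1.
Cell (r2,c5): row 2 has {1,5}; column 5 has {1,3,4,5,6} → 2.
Cell (r3,c3): row 3 has {2,5}; column 3 has {1,2,3,5,6} → 4.
Cell (r4,c1): row 4 has {1,3,4,5,6}; column 1 has {1} → 2.
Cell (r5,c1): row 5 has {1,3,4,6}; column 1 has {1,2} → 5.
Cell (r5,c2): row 5 has {1,3,4,5,6}; column 2 has {3,4} → 2.
Cell (r6,c1): row 6 has {1,2,3,4,5}; column 1 has {1,2,5} → 6.
Cell (r1,c2): row 1 has {1,2,6}; column 2 has {2,3,4} → 5.
Cell (r2,c2): row 2 has {1,2,5}; column 2 has {2,3,4,5} → 6.
Cell (r2,c6): row 2 has {1,2,5,6}; column 6 has {1,2,4,5} → 3.
Cell (r3,c1): row 3 has {2,4,5}; column 1 has {1,2,5,6} → 3.
Cell (r3,c2): row 3 has {2,3,4,5}; column 2 has {2,3,4,5,6} → 1.
Cell (r3,c6): row 3 has {1,2,3,4,5}; column 6 has {1,2,3,4,5} → 6.
Cell (r1,c1): row 1 has {1,2,5,6}; column 1 has {1,2,3,5,6} → 4.
Cell (r1,c4): row 1 has {1,2,4,5,6}; column 4 has {1,2,5,6} → 3.
Cell (r2,c4): row 2 has {1,2,3,5,6}; column 4 has {1,2,3,5,6} → 4.

4 5 6 3 1 2 / 1 6 5 4 2 3 / 3 1 4 2 5 6 / 2 3 1 5 6 4 / 5 2 3 6 4 1 / 6 4 2 1 3 5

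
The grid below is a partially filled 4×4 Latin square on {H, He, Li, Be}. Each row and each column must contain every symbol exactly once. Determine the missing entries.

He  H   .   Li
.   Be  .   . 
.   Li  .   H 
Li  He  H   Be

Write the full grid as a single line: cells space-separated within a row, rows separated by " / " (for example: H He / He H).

(r1,c3): row 1 has {H,He,Li}; column 3 has {H}, so it must be Be.
(r2,c1): row 2 has {Be}; column 1 has {He,Li}, so it must be H.
(r2,c4): row 2 has {H,Be}; column 4 has {H,Li,Be}, so it must be He.
(r3,c1): row 3 has {H,Li}; column 1 has {H,He,Li}, so it must be Be.
(r3,c3): row 3 has {H,Li,Be}; column 3 has {H,Be}, so it must be He.
(r2,c3): row 2 has {H,He,Be}; column 3 has {H,He,Be}, so it must be Li.

He H Be Li / H Be Li He / Be Li He H / Li He H Be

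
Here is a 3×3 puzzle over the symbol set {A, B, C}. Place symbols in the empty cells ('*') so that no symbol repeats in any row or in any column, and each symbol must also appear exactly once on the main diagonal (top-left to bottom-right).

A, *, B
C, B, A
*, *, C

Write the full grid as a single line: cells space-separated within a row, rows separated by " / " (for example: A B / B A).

A C B / C B A / B A C

(r1,c2): row 1 has {A,B}; column 2 has {B}, so it must be C.
(r3,c1): row 3 has {C}; column 1 has {A,C}, so it must be B.
(r3,c2): row 3 has {B,C}; column 2 has {B,C}, so it must be A.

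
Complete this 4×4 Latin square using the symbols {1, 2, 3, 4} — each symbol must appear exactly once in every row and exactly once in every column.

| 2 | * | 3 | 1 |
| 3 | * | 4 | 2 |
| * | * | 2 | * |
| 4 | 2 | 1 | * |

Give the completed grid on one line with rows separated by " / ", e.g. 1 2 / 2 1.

row 1 has {1,2,3}; column 2 has {2} — only 4 is left for (r1,c2).
row 2 has {2,3,4}; column 2 has {2,4} — only 1 is left for (r2,c2).
row 3 has {2}; column 1 has {2,3,4} — only 1 is left for (r3,c1).
row 3 has {1,2}; column 2 has {1,2,4} — only 3 is left for (r3,c2).
row 3 has {1,2,3}; column 4 has {1,2} — only 4 is left for (r3,c4).
row 4 has {1,2,4}; column 4 has {1,2,4} — only 3 is left for (r4,c4).

2 4 3 1 / 3 1 4 2 / 1 3 2 4 / 4 2 1 3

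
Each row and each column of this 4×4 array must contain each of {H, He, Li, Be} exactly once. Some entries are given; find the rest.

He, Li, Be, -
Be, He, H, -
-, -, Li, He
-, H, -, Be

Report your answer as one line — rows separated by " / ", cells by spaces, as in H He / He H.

He Li Be H / Be He H Li / H Be Li He / Li H He Be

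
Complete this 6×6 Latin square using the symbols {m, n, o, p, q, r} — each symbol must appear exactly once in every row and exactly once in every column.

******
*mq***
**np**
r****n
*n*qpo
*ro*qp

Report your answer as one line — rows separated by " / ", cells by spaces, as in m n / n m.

(r2,c6) = r
(r5,c1) = m
(r5,c3) = r
(r6,c1) = n
(r6,c4) = m
(r4,c4) = o
(r4,c5) = m
(r2,c4) = n
(r2,c5) = o
(r3,c5) = r
(r4,c3) = p
(r1,c3) = m
(r1,c4) = r
(r1,c5) = n
(r1,c6) = q
(r2,c1) = p
(r3,c6) = m
(r4,c2) = q
(r1,c1) = o
(r1,c2) = p
(r3,c1) = q
(r3,c2) = o

o p m r n q / p m q n o r / q o n p r m / r q p o m n / m n r q p o / n r o m q p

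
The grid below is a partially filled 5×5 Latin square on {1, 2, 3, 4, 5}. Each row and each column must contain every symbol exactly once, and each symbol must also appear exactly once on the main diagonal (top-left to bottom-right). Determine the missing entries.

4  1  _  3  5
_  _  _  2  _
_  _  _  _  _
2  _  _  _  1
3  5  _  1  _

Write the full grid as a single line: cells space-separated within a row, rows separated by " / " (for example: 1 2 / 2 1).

4 1 2 3 5 / 1 3 5 2 4 / 5 2 1 4 3 / 2 4 3 5 1 / 3 5 4 1 2

row 1 has {1,3,4,5}; column 3 is empty so far — only 2 is left for (r1,c3).
row 2 has {2}; column 2 has {1,5}; the diagonal has {4} — only 3 is left for (r2,c2).
row 2 has {2,3}; column 5 has {1,5} — only 4 is left for (r2,c5).
row 4 has {1,2}; column 2 has {1,3,5} — only 4 is left for (r4,c2).
row 4 has {1,2,4}; column 4 has {1,2,3}; the diagonal has {3,4} — only 5 is left for (r4,c4).
row 5 has {1,3,5}; column 3 has {2} — only 4 is left for (r5,c3).
row 5 has {1,3,4,5}; column 5 has {1,4,5}; the diagonal has {3,4,5} — only 2 is left for (r5,c5).
row 3 is empty so far; column 2 has {1,3,4,5} — only 2 is left for (r3,c2).
row 3 has {2}; column 3 has {2,4}; the diagonal has {2,3,4,5} — only 1 is left for (r3,c3).
row 3 has {1,2}; column 4 has {1,2,3,5} — only 4 is left for (r3,c4).
row 3 has {1,2,4}; column 5 has {1,2,4,5} — only 3 is left for (r3,c5).
row 4 has {1,2,4,5}; column 3 has {1,2,4} — only 3 is left for (r4,c3).
row 2 has {2,3,4}; column 3 has {1,2,3,4} — only 5 is left for (r2,c3).
row 3 has {1,2,3,4}; column 1 has {2,3,4} — only 5 is left for (r3,c1).
row 2 has {2,3,4,5}; column 1 has {2,3,4,5} — only 1 is left for (r2,c1).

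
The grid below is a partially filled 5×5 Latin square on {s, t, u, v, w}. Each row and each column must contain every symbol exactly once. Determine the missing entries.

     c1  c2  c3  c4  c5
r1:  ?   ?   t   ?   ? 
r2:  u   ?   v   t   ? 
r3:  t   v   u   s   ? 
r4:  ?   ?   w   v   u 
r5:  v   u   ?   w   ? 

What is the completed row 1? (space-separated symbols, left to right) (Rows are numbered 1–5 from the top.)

w s t u v

Cell (r1,c4): row 1 has {t}; column 4 has {s,t,v,w} → u.
Cell (r3,c5): row 3 has {s,t,u,v}; column 5 has {u} → w.
Cell (r4,c1): row 4 has {u,v,w}; column 1 has {t,u,v} → s.
Cell (r4,c2): row 4 has {s,u,v,w}; column 2 has {u,v} → t.
Cell (r5,c3): row 5 has {u,v,w}; column 3 has {t,u,v,w} → s.
Cell (r5,c5): row 5 has {s,u,v,w}; column 5 has {u,w} → t.
Cell (r1,c1): row 1 has {t,u}; column 1 has {s,t,u,v} → w.
Cell (r1,c2): row 1 has {t,u,w}; column 2 has {t,u,v} → s.
Cell (r1,c5): row 1 has {s,t,u,w}; column 5 has {t,u,w} → v.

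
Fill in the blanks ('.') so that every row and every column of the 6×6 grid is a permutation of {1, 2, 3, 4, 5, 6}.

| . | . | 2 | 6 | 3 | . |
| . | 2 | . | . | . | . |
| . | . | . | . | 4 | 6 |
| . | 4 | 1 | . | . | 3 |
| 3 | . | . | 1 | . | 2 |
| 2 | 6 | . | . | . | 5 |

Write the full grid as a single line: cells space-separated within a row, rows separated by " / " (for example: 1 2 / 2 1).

5 1 2 6 3 4 / 4 2 6 3 5 1 / 1 3 5 2 4 6 / 6 4 1 5 2 3 / 3 5 4 1 6 2 / 2 6 3 4 1 5

Cell (r5,c2): row 5 has {1,2,3}; column 2 has {2,4,6} → 5.
Cell (r5,c5): row 5 has {1,2,3,5}; column 5 has {3,4} → 6.
Cell (r6,c5): row 6 has {2,5,6}; column 5 has {3,4,6} → 1.
Cell (r1,c2): row 1 has {2,3,6}; column 2 has {2,4,5,6} → 1.
Cell (r1,c6): row 1 has {1,2,3,6}; column 6 has {2,3,5,6} → 4.
Cell (r2,c5): row 2 has {2}; column 5 has {1,3,4,6} → 5.
Cell (r2,c6): row 2 has {2,5}; column 6 has {2,3,4,5,6} → 1.
Cell (r3,c2): row 3 has {4,6}; column 2 has {1,2,4,5,6} → 3.
Cell (r3,c3): row 3 has {3,4,6}; column 3 has {1,2} → 5.
Cell (r3,c4): row 3 has {3,4,5,6}; column 4 has {1,6} → 2.
Cell (r4,c4): row 4 has {1,3,4}; column 4 has {1,2,6} → 5.
Cell (r4,c5): row 4 has {1,3,4,5}; column 5 has {1,3,4,5,6} → 2.
Cell (r5,c3): row 5 has {1,2,3,5,6}; column 3 has {1,2,5} → 4.
Cell (r6,c3): row 6 has {1,2,5,6}; column 3 has {1,2,4,5} → 3.
Cell (r6,c4): row 6 has {1,2,3,5,6}; column 4 has {1,2,5,6} → 4.
Cell (r1,c1): row 1 has {1,2,3,4,6}; column 1 has {2,3} → 5.
Cell (r2,c3): row 2 has {1,2,5}; column 3 has {1,2,3,4,5} → 6.
Cell (r2,c4): row 2 has {1,2,5,6}; column 4 has {1,2,4,5,6} → 3.
Cell (r3,c1): row 3 has {2,3,4,5,6}; column 1 has {2,3,5} → 1.
Cell (r4,c1): row 4 has {1,2,3,4,5}; column 1 has {1,2,3,5} → 6.
Cell (r2,c1): row 2 has {1,2,3,5,6}; column 1 has {1,2,3,5,6} → 4.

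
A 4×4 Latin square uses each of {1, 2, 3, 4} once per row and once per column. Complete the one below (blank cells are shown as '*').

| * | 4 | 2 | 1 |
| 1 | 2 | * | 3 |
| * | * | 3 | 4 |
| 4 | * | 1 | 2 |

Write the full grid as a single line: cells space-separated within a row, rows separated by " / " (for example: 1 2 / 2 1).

row 1 has {1,2,4}; column 1 has {1,4} — only 3 is left for (r1,c1).
row 2 has {1,2,3}; column 3 has {1,2,3} — only 4 is left for (r2,c3).
row 3 has {3,4}; column 1 has {1,3,4} — only 2 is left for (r3,c1).
row 3 has {2,3,4}; column 2 has {2,4} — only 1 is left for (r3,c2).
row 4 has {1,2,4}; column 2 has {1,2,4} — only 3 is left for (r4,c2).

3 4 2 1 / 1 2 4 3 / 2 1 3 4 / 4 3 1 2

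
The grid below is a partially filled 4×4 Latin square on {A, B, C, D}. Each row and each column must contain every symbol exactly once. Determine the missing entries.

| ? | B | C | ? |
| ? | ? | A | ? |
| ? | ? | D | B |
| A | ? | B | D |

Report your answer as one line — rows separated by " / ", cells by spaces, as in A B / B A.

D B C A / B D A C / C A D B / A C B D

row 1 has {B,C}; column 1 has {A} — only D is left for (r1,c1).
row 1 has {B,C,D}; column 4 has {B,D} — only A is left for (r1,c4).
row 2 has {A}; column 4 has {A,B,D} — only C is left for (r2,c4).
row 3 has {B,D}; column 1 has {A,D} — only C is left for (r3,c1).
row 3 has {B,C,D}; column 2 has {B} — only A is left for (r3,c2).
row 4 has {A,B,D}; column 2 has {A,B} — only C is left for (r4,c2).
row 2 has {A,C}; column 1 has {A,C,D} — only B is left for (r2,c1).
row 2 has {A,B,C}; column 2 has {A,B,C} — only D is left for (r2,c2).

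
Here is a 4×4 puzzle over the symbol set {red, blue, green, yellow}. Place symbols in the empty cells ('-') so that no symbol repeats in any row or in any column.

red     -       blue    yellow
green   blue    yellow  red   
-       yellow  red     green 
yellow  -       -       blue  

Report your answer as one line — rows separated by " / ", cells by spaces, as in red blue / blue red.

(r1,c2) = green
(r3,c1) = blue
(r4,c2) = red
(r4,c3) = green

red green blue yellow / green blue yellow red / blue yellow red green / yellow red green blue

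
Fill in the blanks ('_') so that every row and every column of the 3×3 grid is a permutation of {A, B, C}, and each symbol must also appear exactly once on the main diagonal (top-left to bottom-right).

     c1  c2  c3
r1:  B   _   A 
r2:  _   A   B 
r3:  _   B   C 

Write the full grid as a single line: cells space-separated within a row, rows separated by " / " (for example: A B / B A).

B C A / C A B / A B C

row 1 has {A,B}; column 2 has {A,B} — only C is left for (r1,c2).
row 2 has {A,B}; column 1 has {B} — only C is left for (r2,c1).
row 3 has {B,C}; column 1 has {B,C} — only A is left for (r3,c1).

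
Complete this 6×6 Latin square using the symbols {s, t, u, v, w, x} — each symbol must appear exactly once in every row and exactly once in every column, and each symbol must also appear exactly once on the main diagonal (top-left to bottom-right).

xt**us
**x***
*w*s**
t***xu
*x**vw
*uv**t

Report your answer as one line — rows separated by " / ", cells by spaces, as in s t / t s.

x t w v u s / u s x t w v / v w u s t x / t v s w x u / s x t u v w / w u v x s t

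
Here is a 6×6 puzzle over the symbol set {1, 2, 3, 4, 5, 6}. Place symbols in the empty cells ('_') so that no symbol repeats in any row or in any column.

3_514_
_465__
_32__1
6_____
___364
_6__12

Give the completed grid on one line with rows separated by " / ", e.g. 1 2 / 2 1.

(r1,c2) = 2
(r1,c6) = 6
(r2,c6) = 3
(r3,c5) = 5
(r4,c6) = 5
(r5,c3) = 1
(r6,c4) = 4
(r2,c5) = 2
(r3,c1) = 4
(r3,c4) = 6
(r4,c2) = 1
(r4,c4) = 2
(r4,c5) = 3
(r5,c2) = 5
(r6,c1) = 5
(r6,c3) = 3
(r2,c1) = 1
(r4,c3) = 4
(r5,c1) = 2

3 2 5 1 4 6 / 1 4 6 5 2 3 / 4 3 2 6 5 1 / 6 1 4 2 3 5 / 2 5 1 3 6 4 / 5 6 3 4 1 2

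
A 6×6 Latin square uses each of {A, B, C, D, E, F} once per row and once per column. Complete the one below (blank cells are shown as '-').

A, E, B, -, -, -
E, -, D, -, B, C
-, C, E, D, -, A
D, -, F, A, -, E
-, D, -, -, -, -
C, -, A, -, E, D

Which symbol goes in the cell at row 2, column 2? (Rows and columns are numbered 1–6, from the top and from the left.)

A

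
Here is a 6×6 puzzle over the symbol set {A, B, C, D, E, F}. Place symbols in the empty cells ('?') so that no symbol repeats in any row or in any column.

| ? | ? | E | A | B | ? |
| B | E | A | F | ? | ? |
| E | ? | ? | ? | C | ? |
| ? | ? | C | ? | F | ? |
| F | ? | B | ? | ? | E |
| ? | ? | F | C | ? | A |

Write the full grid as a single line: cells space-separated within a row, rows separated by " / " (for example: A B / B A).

C F E A B D / B E A F D C / E A D B C F / A D C E F B / F C B D A E / D B F C E A

row 2 has {A,B,E,F}; column 5 has {B,C,F} — only D is left for (r2,c5).
row 2 has {A,B,D,E,F}; column 6 has {A,E} — only C is left for (r2,c6).
row 3 has {C,E}; column 3 has {A,B,C,E,F} — only D is left for (r3,c3).
row 3 has {C,D,E}; column 4 has {A,C,F} — only B is left for (r3,c4).
row 3 has {B,C,D,E}; column 6 has {A,C,E} — only F is left for (r3,c6).
row 5 has {B,E,F}; column 4 has {A,B,C,F} — only D is left for (r5,c4).
row 5 has {B,D,E,F}; column 5 has {B,C,D,F} — only A is left for (r5,c5).
row 6 has {A,C,F}; column 1 has {B,E,F} — only D is left for (r6,c1).
row 6 has {A,C,D,F}; column 2 has {E} — only B is left for (r6,c2).
row 6 has {A,B,C,D,F}; column 5 has {A,B,C,D,F} — only E is left for (r6,c5).
row 1 has {A,B,E}; column 1 has {B,D,E,F} — only C is left for (r1,c1).
row 1 has {A,B,C,E}; column 6 has {A,C,E,F} — only D is left for (r1,c6).
row 3 has {B,C,D,E,F}; column 2 has {B,E} — only A is left for (r3,c2).
row 4 has {C,F}; column 1 has {B,C,D,E,F} — only A is left for (r4,c1).
row 4 has {A,C,F}; column 2 has {A,B,E} — only D is left for (r4,c2).
row 4 has {A,C,D,F}; column 4 has {A,B,C,D,F} — only E is left for (r4,c4).
row 4 has {A,C,D,E,F}; column 6 has {A,C,D,E,F} — only B is left for (r4,c6).
row 5 has {A,B,D,E,F}; column 2 has {A,B,D,E} — only C is left for (r5,c2).
row 1 has {A,B,C,D,E}; column 2 has {A,B,C,D,E} — only F is left for (r1,c2).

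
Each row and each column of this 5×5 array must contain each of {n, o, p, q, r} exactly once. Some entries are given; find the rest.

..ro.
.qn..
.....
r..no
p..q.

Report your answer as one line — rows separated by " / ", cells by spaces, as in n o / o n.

q n r o p / o q n p r / n o p r q / r p q n o / p r o q n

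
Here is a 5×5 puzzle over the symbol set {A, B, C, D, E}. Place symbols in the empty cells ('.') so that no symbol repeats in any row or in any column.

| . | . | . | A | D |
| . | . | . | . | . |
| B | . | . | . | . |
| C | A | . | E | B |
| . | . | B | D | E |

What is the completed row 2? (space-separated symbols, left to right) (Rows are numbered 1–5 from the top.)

D E A B C

(r1,c1) = E
(r1,c3) = C
(r3,c4) = C
(r3,c5) = A
(r4,c3) = D
(r5,c1) = A
(r5,c2) = C
(r1,c2) = B
(r2,c1) = D
(r2,c2) = E
(r2,c3) = A
(r2,c4) = B
(r2,c5) = C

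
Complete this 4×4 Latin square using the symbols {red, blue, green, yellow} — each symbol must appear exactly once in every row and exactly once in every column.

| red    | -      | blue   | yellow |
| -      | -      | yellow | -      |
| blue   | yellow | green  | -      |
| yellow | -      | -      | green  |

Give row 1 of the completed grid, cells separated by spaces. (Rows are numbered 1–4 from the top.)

red green blue yellow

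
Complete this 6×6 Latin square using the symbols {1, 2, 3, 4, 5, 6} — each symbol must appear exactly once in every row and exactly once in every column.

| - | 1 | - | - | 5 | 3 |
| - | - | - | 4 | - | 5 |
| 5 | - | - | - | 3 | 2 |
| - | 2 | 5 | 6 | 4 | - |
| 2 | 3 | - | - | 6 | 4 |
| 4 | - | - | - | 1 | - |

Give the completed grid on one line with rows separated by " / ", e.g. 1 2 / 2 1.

6 1 4 2 5 3 / 1 6 3 4 2 5 / 5 4 6 1 3 2 / 3 2 5 6 4 1 / 2 3 1 5 6 4 / 4 5 2 3 1 6

(r1,c1) = 6
(r1,c4) = 2
(r2,c2) = 6
(r2,c5) = 2
(r3,c2) = 4
(r3,c4) = 1
(r4,c6) = 1
(r5,c3) = 1
(r5,c4) = 5
(r6,c2) = 5
(r6,c4) = 3
(r6,c6) = 6
(r1,c3) = 4
(r2,c3) = 3
(r3,c3) = 6
(r4,c1) = 3
(r6,c3) = 2
(r2,c1) = 1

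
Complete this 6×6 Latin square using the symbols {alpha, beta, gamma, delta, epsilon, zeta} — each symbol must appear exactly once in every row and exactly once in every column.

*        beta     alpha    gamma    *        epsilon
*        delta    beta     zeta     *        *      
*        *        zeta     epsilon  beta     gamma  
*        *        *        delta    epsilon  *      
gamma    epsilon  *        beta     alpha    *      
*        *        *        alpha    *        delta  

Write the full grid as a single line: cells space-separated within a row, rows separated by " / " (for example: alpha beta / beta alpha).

(r2,c5): row 2 has {beta,delta,zeta}; column 5 has {alpha,beta,epsilon}, so it must be gamma.
(r2,c6): row 2 has {beta,gamma,delta,zeta}; column 6 has {gamma,delta,epsilon}, so it must be alpha.
(r3,c2): row 3 has {beta,gamma,epsilon,zeta}; column 2 has {beta,delta,epsilon}, so it must be alpha.
(r4,c3): row 4 has {delta,epsilon}; column 3 has {alpha,beta,zeta}, so it must be gamma.
(r5,c3): row 5 has {alpha,beta,gamma,epsilon}; column 3 has {alpha,beta,gamma,zeta}, so it must be delta.
(r5,c6): row 5 has {alpha,beta,gamma,delta,epsilon}; column 6 has {alpha,gamma,delta,epsilon}, so it must be zeta.
(r6,c3): row 6 has {alpha,delta}; column 3 has {alpha,beta,gamma,delta,zeta}, so it must be epsilon.
(r6,c5): row 6 has {alpha,delta,epsilon}; column 5 has {alpha,beta,gamma,epsilon}, so it must be zeta.
(r1,c5): row 1 has {alpha,beta,gamma,epsilon}; column 5 has {alpha,beta,gamma,epsilon,zeta}, so it must be delta.
(r2,c1): row 2 has {alpha,beta,gamma,delta,zeta}; column 1 has {gamma}, so it must be epsilon.
(r3,c1): row 3 has {alpha,beta,gamma,epsilon,zeta}; column 1 has {gamma,epsilon}, so it must be delta.
(r4,c2): row 4 has {gamma,delta,epsilon}; column 2 has {alpha,beta,delta,epsilon}, so it must be zeta.
(r4,c6): row 4 has {gamma,delta,epsilon,zeta}; column 6 has {alpha,gamma,delta,epsilon,zeta}, so it must be beta.
(r6,c1): row 6 has {alpha,delta,epsilon,zeta}; column 1 has {gamma,delta,epsilon}, so it must be beta.
(r6,c2): row 6 has {alpha,beta,delta,epsilon,zeta}; column 2 has {alpha,beta,delta,epsilon,zeta}, so it must be gamma.
(r1,c1): row 1 has {alpha,beta,gamma,delta,epsilon}; column 1 has {beta,gamma,delta,epsilon}, so it must be zeta.
(r4,c1): row 4 has {beta,gamma,delta,epsilon,zeta}; column 1 has {beta,gamma,delta,epsilon,zeta}, so it must be alpha.

zeta beta alpha gamma delta epsilon / epsilon delta beta zeta gamma alpha / delta alpha zeta epsilon beta gamma / alpha zeta gamma delta epsilon beta / gamma epsilon delta beta alpha zeta / beta gamma epsilon alpha zeta delta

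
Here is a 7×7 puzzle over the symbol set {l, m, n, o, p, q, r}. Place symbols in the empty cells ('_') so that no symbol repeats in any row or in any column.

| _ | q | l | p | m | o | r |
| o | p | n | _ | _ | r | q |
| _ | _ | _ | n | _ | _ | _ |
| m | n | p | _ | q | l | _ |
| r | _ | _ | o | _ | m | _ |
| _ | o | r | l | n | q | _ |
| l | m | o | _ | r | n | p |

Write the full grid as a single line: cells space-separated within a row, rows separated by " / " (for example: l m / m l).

Cell (r1,c1): row 1 has {l,m,o,p,q,r}; column 1 has {l,m,o,r} → n.
Cell (r2,c4): row 2 has {n,o,p,q,r}; column 4 has {l,n,o,p} → m.
Cell (r2,c5): row 2 has {m,n,o,p,q,r}; column 5 has {m,n,q,r} → l.
Cell (r3,c6): row 3 has {n}; column 6 has {l,m,n,o,q,r} → p.
Cell (r4,c4): row 4 has {l,m,n,p,q}; column 4 has {l,m,n,o,p} → r.
Cell (r4,c7): row 4 has {l,m,n,p,q,r}; column 7 has {p,q,r} → o.
Cell (r5,c2): row 5 has {m,o,r}; column 2 has {m,n,o,p,q} → l.
Cell (r5,c3): row 5 has {l,m,o,r}; column 3 has {l,n,o,p,r} → q.
Cell (r5,c5): row 5 has {l,m,o,q,r}; column 5 has {l,m,n,q,r} → p.
Cell (r5,c7): row 5 has {l,m,o,p,q,r}; column 7 has {o,p,q,r} → n.
Cell (r6,c1): row 6 has {l,n,o,q,r}; column 1 has {l,m,n,o,r} → p.
Cell (r6,c7): row 6 has {l,n,o,p,q,r}; column 7 has {n,o,p,q,r} → m.
Cell (r7,c4): row 7 has {l,m,n,o,p,r}; column 4 has {l,m,n,o,p,r} → q.
Cell (r3,c1): row 3 has {n,p}; column 1 has {l,m,n,o,p,r} → q.
Cell (r3,c2): row 3 has {n,p,q}; column 2 has {l,m,n,o,p,q} → r.
Cell (r3,c3): row 3 has {n,p,q,r}; column 3 has {l,n,o,p,q,r} → m.
Cell (r3,c5): row 3 has {m,n,p,q,r}; column 5 has {l,m,n,p,q,r} → o.
Cell (r3,c7): row 3 has {m,n,o,p,q,r}; column 7 has {m,n,o,p,q,r} → l.

n q l p m o r / o p n m l r q / q r m n o p l / m n p r q l o / r l q o p m n / p o r l n q m / l m o q r n p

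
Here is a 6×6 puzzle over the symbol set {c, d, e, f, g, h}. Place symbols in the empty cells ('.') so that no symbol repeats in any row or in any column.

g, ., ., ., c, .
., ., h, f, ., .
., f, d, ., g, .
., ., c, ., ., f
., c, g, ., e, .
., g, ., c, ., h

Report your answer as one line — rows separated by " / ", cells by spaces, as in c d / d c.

g h f d c e / c e h f d g / h f d e g c / e d c g h f / f c g h e d / d g e c f h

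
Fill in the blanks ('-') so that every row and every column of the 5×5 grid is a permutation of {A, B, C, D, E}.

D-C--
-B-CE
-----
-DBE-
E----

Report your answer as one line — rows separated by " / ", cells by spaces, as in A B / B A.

(r2,c1): row 2 has {B,C,E}; column 1 has {D,E}, so it must be A.
(r2,c3): row 2 has {A,B,C,E}; column 3 has {B,C}, so it must be D.
(r4,c1): row 4 has {B,D,E}; column 1 has {A,D,E}, so it must be C.
(r4,c5): row 4 has {B,C,D,E}; column 5 has {E}, so it must be A.
(r5,c3): row 5 has {E}; column 3 has {B,C,D}, so it must be A.
(r1,c5): row 1 has {C,D}; column 5 has {A,E}, so it must be B.
(r3,c1): row 3 is empty so far; column 1 has {A,C,D,E}, so it must be B.
(r3,c3): row 3 has {B}; column 3 has {A,B,C,D}, so it must be E.
(r5,c2): row 5 has {A,E}; column 2 has {B,D}, so it must be C.
(r5,c5): row 5 has {A,C,E}; column 5 has {A,B,E}, so it must be D.
(r1,c4): row 1 has {B,C,D}; column 4 has {C,E}, so it must be A.
(r3,c2): row 3 has {B,E}; column 2 has {B,C,D}, so it must be A.
(r3,c4): row 3 has {A,B,E}; column 4 has {A,C,E}, so it must be D.
(r3,c5): row 3 has {A,B,D,E}; column 5 has {A,B,D,E}, so it must be C.
(r5,c4): row 5 has {A,C,D,E}; column 4 has {A,C,D,E}, so it must be B.
(r1,c2): row 1 has {A,B,C,D}; column 2 has {A,B,C,D}, so it must be E.

D E C A B / A B D C E / B A E D C / C D B E A / E C A B D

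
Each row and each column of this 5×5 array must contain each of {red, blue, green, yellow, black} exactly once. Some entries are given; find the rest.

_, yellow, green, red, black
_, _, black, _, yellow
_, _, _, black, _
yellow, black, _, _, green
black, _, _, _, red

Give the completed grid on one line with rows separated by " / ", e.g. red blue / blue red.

blue yellow green red black / red blue black green yellow / green red yellow black blue / yellow black red blue green / black green blue yellow red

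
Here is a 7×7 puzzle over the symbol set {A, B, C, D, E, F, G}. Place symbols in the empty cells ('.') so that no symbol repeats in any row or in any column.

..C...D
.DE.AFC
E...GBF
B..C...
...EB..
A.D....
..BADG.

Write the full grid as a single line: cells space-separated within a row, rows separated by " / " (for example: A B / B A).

F B C G E A D / G D E B A F C / E C A D G B F / B E G C F D A / D A F E B C G / A G D F C E B / C F B A D G E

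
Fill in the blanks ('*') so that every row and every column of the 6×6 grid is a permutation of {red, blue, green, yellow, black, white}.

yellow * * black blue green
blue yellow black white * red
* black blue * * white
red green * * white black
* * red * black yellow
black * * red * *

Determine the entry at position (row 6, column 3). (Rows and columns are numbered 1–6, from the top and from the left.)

green

(r1,c3): row 1 has {blue,green,yellow,black}; column 3 has {red,blue,black}, so it must be white.
(r2,c5): row 2 has {red,blue,yellow,black,white}; column 5 has {blue,black,white}, so it must be green.
(r3,c1): row 3 has {blue,black,white}; column 1 has {red,blue,yellow,black}, so it must be green.
(r3,c4): row 3 has {blue,green,black,white}; column 4 has {red,black,white}, so it must be yellow.
(r3,c5): row 3 has {blue,green,yellow,black,white}; column 5 has {blue,green,black,white}, so it must be red.
(r4,c3): row 4 has {red,green,black,white}; column 3 has {red,blue,black,white}, so it must be yellow.
(r4,c4): row 4 has {red,green,yellow,black,white}; column 4 has {red,yellow,black,white}, so it must be blue.
(r5,c1): row 5 has {red,yellow,black}; column 1 has {red,blue,green,yellow,black}, so it must be white.
(r5,c2): row 5 has {red,yellow,black,white}; column 2 has {green,yellow,black}, so it must be blue.
(r5,c4): row 5 has {red,blue,yellow,black,white}; column 4 has {red,blue,yellow,black,white}, so it must be green.
(r6,c2): row 6 has {red,black}; column 2 has {blue,green,yellow,black}, so it must be white.
(r6,c3): row 6 has {red,black,white}; column 3 has {red,blue,yellow,black,white}, so it must be green.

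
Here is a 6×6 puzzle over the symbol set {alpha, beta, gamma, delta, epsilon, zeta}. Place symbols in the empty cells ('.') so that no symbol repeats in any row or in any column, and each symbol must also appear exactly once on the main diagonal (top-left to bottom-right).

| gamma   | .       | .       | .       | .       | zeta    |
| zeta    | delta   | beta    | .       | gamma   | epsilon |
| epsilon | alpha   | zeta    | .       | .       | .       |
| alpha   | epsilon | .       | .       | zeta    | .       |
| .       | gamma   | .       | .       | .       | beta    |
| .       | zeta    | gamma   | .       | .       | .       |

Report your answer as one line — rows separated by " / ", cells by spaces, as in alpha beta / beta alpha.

gamma beta epsilon delta alpha zeta / zeta delta beta alpha gamma epsilon / epsilon alpha zeta gamma beta delta / alpha epsilon delta beta zeta gamma / delta gamma alpha zeta epsilon beta / beta zeta gamma epsilon delta alpha

(r1,c2): row 1 has {gamma,zeta}; column 2 has {alpha,gamma,delta,epsilon,zeta}, so it must be beta.
(r2,c4): row 2 has {beta,gamma,delta,epsilon,zeta}; column 4 is empty so far, so it must be alpha.
(r4,c3): row 4 has {alpha,epsilon,zeta}; column 3 has {beta,gamma,zeta}, so it must be delta.
(r4,c4): row 4 has {alpha,delta,epsilon,zeta}; column 4 has {alpha}; the diagonal has {gamma,delta,zeta}, so it must be beta.
(r4,c6): row 4 has {alpha,beta,delta,epsilon,zeta}; column 6 has {beta,epsilon,zeta}, so it must be gamma.
(r5,c1): row 5 has {beta,gamma}; column 1 has {alpha,gamma,epsilon,zeta}, so it must be delta.
(r6,c1): row 6 has {gamma,zeta}; column 1 has {alpha,gamma,delta,epsilon,zeta}, so it must be beta.
(r6,c6): row 6 has {beta,gamma,zeta}; column 6 has {beta,gamma,epsilon,zeta}; the diagonal has {beta,gamma,delta,zeta}, so it must be alpha.
(r3,c6): row 3 has {alpha,epsilon,zeta}; column 6 has {alpha,beta,gamma,epsilon,zeta}, so it must be delta.
(r5,c5): row 5 has {beta,gamma,delta}; column 5 has {gamma,zeta}; the diagonal has {alpha,beta,gamma,delta,zeta}, so it must be epsilon.
(r6,c5): row 6 has {alpha,beta,gamma,zeta}; column 5 has {gamma,epsilon,zeta}, so it must be delta.
(r1,c5): row 1 has {beta,gamma,zeta}; column 5 has {gamma,delta,epsilon,zeta}, so it must be alpha.
(r3,c4): row 3 has {alpha,delta,epsilon,zeta}; column 4 has {alpha,beta}, so it must be gamma.
(r3,c5): row 3 has {alpha,gamma,delta,epsilon,zeta}; column 5 has {alpha,gamma,delta,epsilon,zeta}, so it must be beta.
(r5,c3): row 5 has {beta,gamma,delta,epsilon}; column 3 has {beta,gamma,delta,zeta}, so it must be alpha.
(r5,c4): row 5 has {alpha,beta,gamma,delta,epsilon}; column 4 has {alpha,beta,gamma}, so it must be zeta.
(r6,c4): row 6 has {alpha,beta,gamma,delta,zeta}; column 4 has {alpha,beta,gamma,zeta}, so it must be epsilon.
(r1,c3): row 1 has {alpha,beta,gamma,zeta}; column 3 has {alpha,beta,gamma,delta,zeta}, so it must be epsilon.
(r1,c4): row 1 has {alpha,beta,gamma,epsilon,zeta}; column 4 has {alpha,beta,gamma,epsilon,zeta}, so it must be delta.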